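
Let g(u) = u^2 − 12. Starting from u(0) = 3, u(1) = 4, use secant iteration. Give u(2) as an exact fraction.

24/7

g(3) = −3, g(4) = 4. u(2) = 4 − 4·(4 − 3)/(4 − (−3)) = 24/7.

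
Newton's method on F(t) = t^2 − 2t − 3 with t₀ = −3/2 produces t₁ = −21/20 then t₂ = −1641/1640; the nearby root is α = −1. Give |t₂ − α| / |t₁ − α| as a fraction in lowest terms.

t₁ − α = −21/20 − (−1) = −21/20 + 1 = −1/20, so |t₁ − α| = 1/20.
t₂ − α = −1641/1640 − (−1) = −1641/1640 + 1 = −1/1640, so |t₂ − α| = 1/1640.
Ratio = (1/1640) / (1/20) = 1/82.

1/82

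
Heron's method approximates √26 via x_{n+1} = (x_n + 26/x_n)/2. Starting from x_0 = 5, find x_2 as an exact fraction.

5201/1020

x_1 = (5 + 26/5)/2 = 51/10.
x_2 = (51/10 + 26/(51/10))/2 = 5201/1020.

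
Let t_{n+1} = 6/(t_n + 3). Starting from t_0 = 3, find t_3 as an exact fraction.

t_1 = 6/(3 + 3) = 1.
t_2 = 6/(1 + 3) = 3/2.
t_3 = 6/(3/2 + 3) = 4/3.

4/3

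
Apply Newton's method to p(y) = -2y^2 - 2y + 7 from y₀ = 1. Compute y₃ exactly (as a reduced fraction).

1425/992

p'(y) = -4y - 2.
p(1) = 3, p'(1) = -6, so y₁ = 1 - 3/(-6) = 3/2.
p(3/2) = -1/2, p'(3/2) = -8, so y₂ = (3/2) - (-1/2)/(-8) = 23/16.
p(23/16) = -1/128, p'(23/16) = -31/4, so y₃ = (23/16) - (-1/128)/(-31/4) = 1425/992.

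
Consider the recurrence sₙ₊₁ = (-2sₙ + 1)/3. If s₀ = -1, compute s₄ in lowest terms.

-1/27

s₁ = (-2·(-1) + 1)/3 = 1.
s₂ = (-2·1 + 1)/3 = -1/3.
s₃ = (-2·(-1/3) + 1)/3 = 5/9.
s₄ = (-2·(5/9) + 1)/3 = -1/27.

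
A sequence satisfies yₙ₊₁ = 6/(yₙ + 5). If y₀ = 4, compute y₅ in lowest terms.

3702/3703

y₁ = 6/(4 + 5) = 2/3.
y₂ = 6/(2/3 + 5) = 18/17.
y₃ = 6/(18/17 + 5) = 102/103.
y₄ = 6/(102/103 + 5) = 618/617.
y₅ = 6/(618/617 + 5) = 3702/3703.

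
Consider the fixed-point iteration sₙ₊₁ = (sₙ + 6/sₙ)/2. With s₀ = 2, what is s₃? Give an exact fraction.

s₁ = (2 + 6/2)/2 = 5/2.
s₂ = (5/2 + 6/(5/2))/2 = 49/20.
s₃ = (49/20 + 6/(49/20))/2 = 4801/1960.

4801/1960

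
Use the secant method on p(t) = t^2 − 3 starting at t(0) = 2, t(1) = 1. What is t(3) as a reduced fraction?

7/4

p(2) = 1, p(1) = −2. t(2) = 1 − (−2)·(1 − 2)/((−2) − 1) = 5/3.
p(1) = −2, p(5/3) = −2/9. t(3) = (5/3) − (−2/9)·((5/3) − 1)/((−2/9) − (−2)) = 7/4.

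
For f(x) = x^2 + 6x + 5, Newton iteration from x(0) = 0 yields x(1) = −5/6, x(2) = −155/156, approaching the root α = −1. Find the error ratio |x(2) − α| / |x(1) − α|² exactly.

3/13

x(1) − α = −5/6 − (−1) = −5/6 + 1 = 1/6, so |x(1) − α| = 1/6.
x(2) − α = −155/156 − (−1) = −155/156 + 1 = 1/156, so |x(2) − α| = 1/156.
|x(1) − α|² = 1/36.
Ratio = (1/156) / (1/36) = 3/13.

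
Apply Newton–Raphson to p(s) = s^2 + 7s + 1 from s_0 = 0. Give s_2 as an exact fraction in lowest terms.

p'(s) = 2s + 7.
p(0) = 1, p'(0) = 7, so s_1 = 0 − 1/7 = −1/7.
p(−1/7) = 1/49, p'(−1/7) = 47/7, so s_2 = (−1/7) − (1/49)/(47/7) = −48/329.

−48/329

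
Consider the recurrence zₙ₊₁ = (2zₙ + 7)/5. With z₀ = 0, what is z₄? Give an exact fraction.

z₁ = (2·0 + 7)/5 = 7/5.
z₂ = (2·(7/5) + 7)/5 = 49/25.
z₃ = (2·(49/25) + 7)/5 = 273/125.
z₄ = (2·(273/125) + 7)/5 = 1421/625.

1421/625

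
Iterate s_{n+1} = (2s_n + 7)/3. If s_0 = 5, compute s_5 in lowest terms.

s_1 = (2·5 + 7)/3 = 17/3.
s_2 = (2·(17/3) + 7)/3 = 55/9.
s_3 = (2·(55/9) + 7)/3 = 173/27.
s_4 = (2·(173/27) + 7)/3 = 535/81.
s_5 = (2·(535/81) + 7)/3 = 1637/243.

1637/243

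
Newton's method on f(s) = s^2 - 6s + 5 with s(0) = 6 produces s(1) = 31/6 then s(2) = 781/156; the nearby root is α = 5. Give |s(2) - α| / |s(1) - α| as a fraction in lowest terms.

s(1) - α = 31/6 - 5 = 1/6, so |s(1) - α| = 1/6.
s(2) - α = 781/156 - 5 = 1/156, so |s(2) - α| = 1/156.
Ratio = (1/156) / (1/6) = 1/26.

1/26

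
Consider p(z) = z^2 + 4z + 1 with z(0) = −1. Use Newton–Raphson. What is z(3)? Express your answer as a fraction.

−15/56

p'(z) = 2z + 4.
p(−1) = −2, p'(−1) = 2, so z(1) = (−1) − (−2)/2 = 0.
p(0) = 1, p'(0) = 4, so z(2) = 0 − 1/4 = −1/4.
p(−1/4) = 1/16, p'(−1/4) = 7/2, so z(3) = (−1/4) − (1/16)/(7/2) = −15/56.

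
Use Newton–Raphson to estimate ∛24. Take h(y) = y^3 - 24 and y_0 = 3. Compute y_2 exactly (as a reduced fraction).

h'(y) = 3y^2.
h(3) = 3, h'(3) = 27, so y_1 = 3 - 3/27 = 26/9.
h(26/9) = 80/729, h'(26/9) = 676/27, so y_2 = (26/9) - (80/729)/(676/27) = 13162/4563.

13162/4563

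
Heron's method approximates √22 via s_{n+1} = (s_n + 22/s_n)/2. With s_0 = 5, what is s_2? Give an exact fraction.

s_1 = (5 + 22/5)/2 = 47/10.
s_2 = (47/10 + 22/(47/10))/2 = 4409/940.

4409/940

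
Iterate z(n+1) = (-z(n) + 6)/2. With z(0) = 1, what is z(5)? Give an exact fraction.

z(1) = (-1 + 6)/2 = 5/2.
z(2) = (-(5/2) + 6)/2 = 7/4.
z(3) = (-(7/4) + 6)/2 = 17/8.
z(4) = (-(17/8) + 6)/2 = 31/16.
z(5) = (-(31/16) + 6)/2 = 65/32.

65/32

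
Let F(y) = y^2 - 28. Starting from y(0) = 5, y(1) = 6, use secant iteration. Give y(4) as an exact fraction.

9530/1801

F(5) = -3, F(6) = 8. y(2) = 6 - 8·(6 - 5)/(8 - (-3)) = 58/11.
F(6) = 8, F(58/11) = -24/121. y(3) = (58/11) - (-24/121)·((58/11) - 6)/((-24/121) - 8) = 164/31.
F(58/11) = -24/121, F(164/31) = -12/961. y(4) = (164/31) - (-12/961)·((164/31) - (58/11))/((-12/961) - (-24/121)) = 9530/1801.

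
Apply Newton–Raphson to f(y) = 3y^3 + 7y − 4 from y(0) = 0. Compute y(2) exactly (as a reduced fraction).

1756/3409

f'(y) = 9y^2 + 7.
f(0) = −4, f'(0) = 7, so y(1) = 0 − (−4)/7 = 4/7.
f(4/7) = 192/343, f'(4/7) = 487/49, so y(2) = (4/7) − (192/343)/(487/49) = 1756/3409.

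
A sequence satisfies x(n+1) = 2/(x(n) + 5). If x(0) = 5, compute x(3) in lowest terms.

13/35

x(1) = 2/(5 + 5) = 1/5.
x(2) = 2/(1/5 + 5) = 5/13.
x(3) = 2/(5/13 + 5) = 13/35.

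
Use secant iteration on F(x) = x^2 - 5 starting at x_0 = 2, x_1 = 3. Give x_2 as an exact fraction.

F(2) = -1, F(3) = 4. x_2 = 3 - 4·(3 - 2)/(4 - (-1)) = 11/5.

11/5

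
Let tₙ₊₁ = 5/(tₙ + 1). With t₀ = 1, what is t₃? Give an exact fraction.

t₁ = 5/(1 + 1) = 5/2.
t₂ = 5/(5/2 + 1) = 10/7.
t₃ = 5/(10/7 + 1) = 35/17.

35/17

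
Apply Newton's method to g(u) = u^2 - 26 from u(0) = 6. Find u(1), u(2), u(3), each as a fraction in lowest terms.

g'(u) = 2u.
g(6) = 10, g'(6) = 12, so u(1) = 6 - 10/12 = 31/6.
g(31/6) = 25/36, g'(31/6) = 31/3, so u(2) = (31/6) - (25/36)/(31/3) = 1897/372.
g(1897/372) = 625/138384, g'(1897/372) = 1897/186, so u(3) = (1897/372) - (625/138384)/(1897/186) = 7196593/1411368.

u(1) = 31/6, u(2) = 1897/372, u(3) = 7196593/1411368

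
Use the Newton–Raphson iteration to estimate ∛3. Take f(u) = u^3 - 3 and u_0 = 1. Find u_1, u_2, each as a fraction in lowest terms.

f'(u) = 3u^2.
f(1) = -2, f'(1) = 3, so u_1 = 1 - (-2)/3 = 5/3.
f(5/3) = 44/27, f'(5/3) = 25/3, so u_2 = (5/3) - (44/27)/(25/3) = 331/225.

u_1 = 5/3, u_2 = 331/225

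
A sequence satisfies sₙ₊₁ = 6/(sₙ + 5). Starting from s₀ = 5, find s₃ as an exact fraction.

s₁ = 6/(5 + 5) = 3/5.
s₂ = 6/(3/5 + 5) = 15/14.
s₃ = 6/(15/14 + 5) = 84/85.

84/85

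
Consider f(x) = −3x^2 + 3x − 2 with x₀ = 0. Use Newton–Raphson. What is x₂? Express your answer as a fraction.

f'(x) = −6x + 3.
f(0) = −2, f'(0) = 3, so x₁ = 0 − (−2)/3 = 2/3.
f(2/3) = −4/3, f'(2/3) = −1, so x₂ = (2/3) − (−4/3)/(−1) = −2/3.

−2/3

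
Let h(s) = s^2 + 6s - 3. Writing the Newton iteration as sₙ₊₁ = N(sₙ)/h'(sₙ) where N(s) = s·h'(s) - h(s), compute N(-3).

12

h'(s) = 2s + 6.
N(s) = s·h'(s) - h(s) = s·(2s + 6) - (s^2 + 6s - 3) = s^2 + 3.
N(-3) = 12.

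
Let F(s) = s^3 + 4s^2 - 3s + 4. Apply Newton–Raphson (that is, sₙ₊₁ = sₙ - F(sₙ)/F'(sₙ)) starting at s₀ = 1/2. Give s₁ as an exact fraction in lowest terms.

F'(s) = 3s^2 + 8s - 3.
F(1/2) = 29/8, F'(1/2) = 7/4, so s₁ = (1/2) - (29/8)/(7/4) = -11/7.

-11/7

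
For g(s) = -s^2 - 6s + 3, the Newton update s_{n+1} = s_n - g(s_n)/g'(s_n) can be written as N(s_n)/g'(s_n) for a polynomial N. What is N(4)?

g'(s) = -2s - 6.
N(s) = s·g'(s) - g(s) = s·(-2s - 6) - (-s^2 - 6s + 3) = -s^2 - 3.
N(4) = -19.

-19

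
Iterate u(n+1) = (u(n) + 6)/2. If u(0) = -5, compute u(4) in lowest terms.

u(1) = ((-5) + 6)/2 = 1/2.
u(2) = ((1/2) + 6)/2 = 13/4.
u(3) = ((13/4) + 6)/2 = 37/8.
u(4) = ((37/8) + 6)/2 = 85/16.

85/16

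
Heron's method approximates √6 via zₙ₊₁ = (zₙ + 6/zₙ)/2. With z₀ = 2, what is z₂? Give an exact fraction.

49/20

z₁ = (2 + 6/2)/2 = 5/2.
z₂ = (5/2 + 6/(5/2))/2 = 49/20.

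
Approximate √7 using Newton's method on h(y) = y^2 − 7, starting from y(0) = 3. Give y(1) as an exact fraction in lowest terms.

h'(y) = 2y.
h(3) = 2, h'(3) = 6, so y(1) = 3 − 2/6 = 8/3.

8/3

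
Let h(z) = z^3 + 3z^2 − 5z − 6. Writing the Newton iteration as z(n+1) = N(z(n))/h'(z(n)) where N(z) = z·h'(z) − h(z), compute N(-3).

h'(z) = 3z^2 + 6z − 5.
N(z) = z·h'(z) − h(z) = z·(3z^2 + 6z − 5) − (z^3 + 3z^2 − 5z − 6) = 2z^3 + 3z^2 + 6.
N(-3) = −21.

−21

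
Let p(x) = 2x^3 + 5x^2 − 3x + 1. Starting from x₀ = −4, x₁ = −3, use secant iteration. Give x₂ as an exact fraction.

−109/36

p(−4) = −35, p(−3) = 1. x₂ = (−3) − 1·((−3) − (−4))/(1 − (−35)) = −109/36.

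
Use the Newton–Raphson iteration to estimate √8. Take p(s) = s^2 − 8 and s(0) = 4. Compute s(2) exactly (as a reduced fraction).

p'(s) = 2s.
p(4) = 8, p'(4) = 8, so s(1) = 4 − 8/8 = 3.
p(3) = 1, p'(3) = 6, so s(2) = 3 − 1/6 = 17/6.

17/6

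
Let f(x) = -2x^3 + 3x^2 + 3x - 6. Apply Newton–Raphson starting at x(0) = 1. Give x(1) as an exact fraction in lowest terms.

5/3

f'(x) = -6x^2 + 6x + 3.
f(1) = -2, f'(1) = 3, so x(1) = 1 - (-2)/3 = 5/3.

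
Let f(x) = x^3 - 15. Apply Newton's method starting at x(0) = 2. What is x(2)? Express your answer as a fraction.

f'(x) = 3x^2.
f(2) = -7, f'(2) = 12, so x(1) = 2 - (-7)/12 = 31/12.
f(31/12) = 3871/1728, f'(31/12) = 961/48, so x(2) = (31/12) - (3871/1728)/(961/48) = 42751/17298.

42751/17298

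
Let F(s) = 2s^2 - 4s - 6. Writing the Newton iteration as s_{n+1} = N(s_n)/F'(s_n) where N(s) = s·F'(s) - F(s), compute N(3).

F'(s) = 4s - 4.
N(s) = s·F'(s) - F(s) = s·(4s - 4) - (2s^2 - 4s - 6) = 2s^2 + 6.
N(3) = 24.

24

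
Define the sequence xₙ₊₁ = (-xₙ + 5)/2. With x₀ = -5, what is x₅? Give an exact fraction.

x₁ = (-(-5) + 5)/2 = 5.
x₂ = (-5 + 5)/2 = 0.
x₃ = (-0 + 5)/2 = 5/2.
x₄ = (-(5/2) + 5)/2 = 5/4.
x₅ = (-(5/4) + 5)/2 = 15/8.

15/8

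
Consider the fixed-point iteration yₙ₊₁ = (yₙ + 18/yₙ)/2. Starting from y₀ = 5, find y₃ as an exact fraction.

y₁ = (5 + 18/5)/2 = 43/10.
y₂ = (43/10 + 18/(43/10))/2 = 3649/860.
y₃ = (3649/860 + 18/(3649/860))/2 = 26628001/6276280.

26628001/6276280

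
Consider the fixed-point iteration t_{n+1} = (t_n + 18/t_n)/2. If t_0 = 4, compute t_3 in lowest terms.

t_1 = (4 + 18/4)/2 = 17/4.
t_2 = (17/4 + 18/(17/4))/2 = 577/136.
t_3 = (577/136 + 18/(577/136))/2 = 665857/156944.

665857/156944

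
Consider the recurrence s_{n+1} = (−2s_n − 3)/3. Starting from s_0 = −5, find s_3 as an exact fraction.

s_1 = (−2·(−5) − 3)/3 = 7/3.
s_2 = (−2·(7/3) − 3)/3 = −23/9.
s_3 = (−2·(−23/9) − 3)/3 = 19/27.

19/27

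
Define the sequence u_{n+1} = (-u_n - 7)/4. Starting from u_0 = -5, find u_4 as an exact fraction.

u_1 = (-(-5) - 7)/4 = -1/2.
u_2 = (-(-1/2) - 7)/4 = -13/8.
u_3 = (-(-13/8) - 7)/4 = -43/32.
u_4 = (-(-43/32) - 7)/4 = -181/128.

-181/128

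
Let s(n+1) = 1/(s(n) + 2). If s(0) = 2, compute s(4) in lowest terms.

s(1) = 1/(2 + 2) = 1/4.
s(2) = 1/(1/4 + 2) = 4/9.
s(3) = 1/(4/9 + 2) = 9/22.
s(4) = 1/(9/22 + 2) = 22/53.

22/53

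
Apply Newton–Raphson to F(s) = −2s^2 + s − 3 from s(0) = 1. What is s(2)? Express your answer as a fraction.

F'(s) = −4s + 1.
F(1) = −4, F'(1) = −3, so s(1) = 1 − (−4)/(−3) = −1/3.
F(−1/3) = −32/9, F'(−1/3) = 7/3, so s(2) = (−1/3) − (−32/9)/(7/3) = 25/21.

25/21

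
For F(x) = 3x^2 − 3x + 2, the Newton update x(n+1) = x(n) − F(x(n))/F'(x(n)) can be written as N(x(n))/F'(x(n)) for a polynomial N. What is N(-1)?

F'(x) = 6x − 3.
N(x) = x·F'(x) − F(x) = x·(6x − 3) − (3x^2 − 3x + 2) = 3x^2 − 2.
N(-1) = 1.

1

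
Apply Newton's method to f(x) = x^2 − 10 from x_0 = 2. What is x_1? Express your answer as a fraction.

7/2

f'(x) = 2x.
f(2) = −6, f'(2) = 4, so x_1 = 2 − (−6)/4 = 7/2.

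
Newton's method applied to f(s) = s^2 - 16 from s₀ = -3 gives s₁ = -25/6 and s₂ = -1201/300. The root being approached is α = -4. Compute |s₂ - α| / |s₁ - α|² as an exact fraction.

3/25

s₁ - α = -25/6 - (-4) = -25/6 + 4 = -1/6, so |s₁ - α| = 1/6.
s₂ - α = -1201/300 - (-4) = -1201/300 + 4 = -1/300, so |s₂ - α| = 1/300.
|s₁ - α|² = 1/36.
Ratio = (1/300) / (1/36) = 3/25.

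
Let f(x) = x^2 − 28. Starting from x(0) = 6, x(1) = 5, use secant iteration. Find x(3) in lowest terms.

598/113

f(6) = 8, f(5) = −3. x(2) = 5 − (−3)·(5 − 6)/((−3) − 8) = 58/11.
f(5) = −3, f(58/11) = −24/121. x(3) = (58/11) − (−24/121)·((58/11) − 5)/((−24/121) − (−3)) = 598/113.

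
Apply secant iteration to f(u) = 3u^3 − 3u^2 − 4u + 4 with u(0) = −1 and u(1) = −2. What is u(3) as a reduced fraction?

−641/574

f(−1) = 2, f(−2) = −24. u(2) = (−2) − (−24)·((−2) − (−1))/((−24) − 2) = −14/13.
f(−2) = −24, f(−14/13) = 2376/2197. u(3) = (−14/13) − (2376/2197)·((−14/13) − (−2))/((2376/2197) − (−24)) = −641/574.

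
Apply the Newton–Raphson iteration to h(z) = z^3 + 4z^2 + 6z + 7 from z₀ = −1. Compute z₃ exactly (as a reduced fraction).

h'(z) = 3z^2 + 8z + 6.
h(−1) = 4, h'(−1) = 1, so z₁ = (−1) − 4/1 = −5.
h(−5) = −48, h'(−5) = 41, so z₂ = (−5) − (−48)/41 = −157/41.
h(−157/41) = −928512/68921, h'(−157/41) = 32537/1681, so z₃ = (−157/41) − (−928512/68921)/(32537/1681) = −4179797/1334017.

−4179797/1334017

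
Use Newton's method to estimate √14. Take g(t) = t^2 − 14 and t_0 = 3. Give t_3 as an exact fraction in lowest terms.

2133553/570216

g'(t) = 2t.
g(3) = −5, g'(3) = 6, so t_1 = 3 − (−5)/6 = 23/6.
g(23/6) = 25/36, g'(23/6) = 23/3, so t_2 = (23/6) − (25/36)/(23/3) = 1033/276.
g(1033/276) = 625/76176, g'(1033/276) = 1033/138, so t_3 = (1033/276) − (625/76176)/(1033/138) = 2133553/570216.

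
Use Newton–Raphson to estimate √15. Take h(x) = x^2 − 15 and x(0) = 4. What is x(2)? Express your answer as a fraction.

h'(x) = 2x.
h(4) = 1, h'(4) = 8, so x(1) = 4 − 1/8 = 31/8.
h(31/8) = 1/64, h'(31/8) = 31/4, so x(2) = (31/8) − (1/64)/(31/4) = 1921/496.

1921/496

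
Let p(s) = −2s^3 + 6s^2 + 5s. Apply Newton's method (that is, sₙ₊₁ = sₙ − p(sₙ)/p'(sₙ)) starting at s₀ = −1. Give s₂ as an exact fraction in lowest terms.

−2360/3419

p'(s) = −6s^2 + 12s + 5.
p(−1) = 3, p'(−1) = −13, so s₁ = (−1) − 3/(−13) = −10/13.
p(−10/13) = 1350/2197, p'(−10/13) = −1315/169, so s₂ = (−10/13) − (1350/2197)/(−1315/169) = −2360/3419.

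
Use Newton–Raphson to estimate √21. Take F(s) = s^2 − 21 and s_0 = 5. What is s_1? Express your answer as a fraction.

23/5

F'(s) = 2s.
F(5) = 4, F'(5) = 10, so s_1 = 5 − 4/10 = 23/5.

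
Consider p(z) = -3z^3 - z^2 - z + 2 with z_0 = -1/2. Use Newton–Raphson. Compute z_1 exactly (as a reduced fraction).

p'(z) = -9z^2 - 2z - 1.
p(-1/2) = 21/8, p'(-1/2) = -9/4, so z_1 = (-1/2) - (21/8)/(-9/4) = 2/3.

2/3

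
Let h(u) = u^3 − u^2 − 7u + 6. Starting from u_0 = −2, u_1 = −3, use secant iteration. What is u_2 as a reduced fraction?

h(−2) = 8, h(−3) = −9. u_2 = (−3) − (−9)·((−3) − (−2))/((−9) − 8) = −42/17.

−42/17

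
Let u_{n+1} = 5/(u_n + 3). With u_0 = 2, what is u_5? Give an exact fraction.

355/298

u_1 = 5/(2 + 3) = 1.
u_2 = 5/(1 + 3) = 5/4.
u_3 = 5/(5/4 + 3) = 20/17.
u_4 = 5/(20/17 + 3) = 85/71.
u_5 = 5/(85/71 + 3) = 355/298.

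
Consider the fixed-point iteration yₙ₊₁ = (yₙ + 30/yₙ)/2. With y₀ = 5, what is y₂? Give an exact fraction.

241/44

y₁ = (5 + 30/5)/2 = 11/2.
y₂ = (11/2 + 30/(11/2))/2 = 241/44.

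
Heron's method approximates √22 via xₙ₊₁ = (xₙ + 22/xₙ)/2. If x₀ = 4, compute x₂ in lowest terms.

x₁ = (4 + 22/4)/2 = 19/4.
x₂ = (19/4 + 22/(19/4))/2 = 713/152.

713/152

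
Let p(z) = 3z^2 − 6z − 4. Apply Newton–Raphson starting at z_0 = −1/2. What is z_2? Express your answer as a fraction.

−2089/3960

p'(z) = 6z − 6.
p(−1/2) = −1/4, p'(−1/2) = −9, so z_1 = (−1/2) − (−1/4)/(−9) = −19/36.
p(−19/36) = 1/432, p'(−19/36) = −55/6, so z_2 = (−19/36) − (1/432)/(−55/6) = −2089/3960.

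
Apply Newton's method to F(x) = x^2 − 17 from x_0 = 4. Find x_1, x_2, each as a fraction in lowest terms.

x_1 = 33/8, x_2 = 2177/528

F'(x) = 2x.
F(4) = −1, F'(4) = 8, so x_1 = 4 − (−1)/8 = 33/8.
F(33/8) = 1/64, F'(33/8) = 33/4, so x_2 = (33/8) − (1/64)/(33/4) = 2177/528.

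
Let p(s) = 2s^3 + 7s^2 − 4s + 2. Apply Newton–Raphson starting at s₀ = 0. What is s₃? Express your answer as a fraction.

p'(s) = 6s^2 + 14s − 4.
p(0) = 2, p'(0) = −4, so s₁ = 0 − 2/(−4) = 1/2.
p(1/2) = 2, p'(1/2) = 9/2, so s₂ = (1/2) − 2/(9/2) = 1/18.
p(1/18) = 1312/729, p'(1/18) = −173/54, so s₃ = (1/18) − (1312/729)/(−173/54) = 5767/9342.

5767/9342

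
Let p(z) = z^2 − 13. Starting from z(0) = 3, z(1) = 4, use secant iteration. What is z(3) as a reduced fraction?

p(3) = −4, p(4) = 3. z(2) = 4 − 3·(4 − 3)/(3 − (−4)) = 25/7.
p(4) = 3, p(25/7) = −12/49. z(3) = (25/7) − (−12/49)·((25/7) − 4)/((−12/49) − 3) = 191/53.

191/53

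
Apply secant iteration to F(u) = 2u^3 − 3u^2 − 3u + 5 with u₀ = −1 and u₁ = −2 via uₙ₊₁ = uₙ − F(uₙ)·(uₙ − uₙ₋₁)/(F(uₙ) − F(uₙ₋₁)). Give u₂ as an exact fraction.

F(−1) = 3, F(−2) = −17. u₂ = (−2) − (−17)·((−2) − (−1))/((−17) − 3) = −23/20.

−23/20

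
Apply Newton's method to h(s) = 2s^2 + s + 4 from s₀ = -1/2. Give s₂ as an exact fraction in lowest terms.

41/30

h'(s) = 4s + 1.
h(-1/2) = 4, h'(-1/2) = -1, so s₁ = (-1/2) - 4/(-1) = 7/2.
h(7/2) = 32, h'(7/2) = 15, so s₂ = (7/2) - 32/15 = 41/30.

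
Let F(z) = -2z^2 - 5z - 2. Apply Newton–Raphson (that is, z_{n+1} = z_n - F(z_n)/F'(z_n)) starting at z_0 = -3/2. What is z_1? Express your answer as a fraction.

F'(z) = -4z - 5.
F(-3/2) = 1, F'(-3/2) = 1, so z_1 = (-3/2) - 1/1 = -5/2.

-5/2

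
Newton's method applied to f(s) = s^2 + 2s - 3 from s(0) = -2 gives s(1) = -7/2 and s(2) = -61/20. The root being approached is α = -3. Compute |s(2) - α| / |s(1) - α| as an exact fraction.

1/10

s(1) - α = -7/2 - (-3) = -7/2 + 3 = -1/2, so |s(1) - α| = 1/2.
s(2) - α = -61/20 - (-3) = -61/20 + 3 = -1/20, so |s(2) - α| = 1/20.
Ratio = (1/20) / (1/2) = 1/10.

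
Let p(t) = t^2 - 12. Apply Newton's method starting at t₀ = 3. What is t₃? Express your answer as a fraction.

18817/5432

p'(t) = 2t.
p(3) = -3, p'(3) = 6, so t₁ = 3 - (-3)/6 = 7/2.
p(7/2) = 1/4, p'(7/2) = 7, so t₂ = (7/2) - (1/4)/7 = 97/28.
p(97/28) = 1/784, p'(97/28) = 97/14, so t₃ = (97/28) - (1/784)/(97/14) = 18817/5432.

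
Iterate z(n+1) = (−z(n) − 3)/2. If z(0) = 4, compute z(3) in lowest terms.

z(1) = (−4 − 3)/2 = −7/2.
z(2) = (−(−7/2) − 3)/2 = 1/4.
z(3) = (−(1/4) − 3)/2 = −13/8.

−13/8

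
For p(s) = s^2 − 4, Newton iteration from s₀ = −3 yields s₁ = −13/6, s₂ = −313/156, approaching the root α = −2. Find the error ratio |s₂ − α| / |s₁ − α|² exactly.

s₁ − α = −13/6 − (−2) = −13/6 + 2 = −1/6, so |s₁ − α| = 1/6.
s₂ − α = −313/156 − (−2) = −313/156 + 2 = −1/156, so |s₂ − α| = 1/156.
|s₁ − α|² = 1/36.
Ratio = (1/156) / (1/36) = 3/13.

3/13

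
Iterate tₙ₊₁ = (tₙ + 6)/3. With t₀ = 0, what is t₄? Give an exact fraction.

t₁ = (0 + 6)/3 = 2.
t₂ = (2 + 6)/3 = 8/3.
t₃ = ((8/3) + 6)/3 = 26/9.
t₄ = ((26/9) + 6)/3 = 80/27.

80/27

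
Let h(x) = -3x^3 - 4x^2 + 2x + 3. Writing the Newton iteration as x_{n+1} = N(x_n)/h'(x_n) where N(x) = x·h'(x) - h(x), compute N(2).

-67

h'(x) = -9x^2 - 8x + 2.
N(x) = x·h'(x) - h(x) = x·(-9x^2 - 8x + 2) - (-3x^3 - 4x^2 + 2x + 3) = -6x^3 - 4x^2 - 3.
N(2) = -67.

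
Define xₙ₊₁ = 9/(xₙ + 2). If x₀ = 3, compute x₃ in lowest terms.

x₁ = 9/(3 + 2) = 9/5.
x₂ = 9/(9/5 + 2) = 45/19.
x₃ = 9/(45/19 + 2) = 171/83.

171/83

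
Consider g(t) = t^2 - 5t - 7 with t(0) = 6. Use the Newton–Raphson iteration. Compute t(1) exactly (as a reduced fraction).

g'(t) = 2t - 5.
g(6) = -1, g'(6) = 7, so t(1) = 6 - (-1)/7 = 43/7.

43/7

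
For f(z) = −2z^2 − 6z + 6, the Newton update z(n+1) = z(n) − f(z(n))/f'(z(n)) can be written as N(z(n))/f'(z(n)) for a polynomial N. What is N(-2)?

f'(z) = −4z − 6.
N(z) = z·f'(z) − f(z) = z·(−4z − 6) − (−2z^2 − 6z + 6) = −2z^2 − 6.
N(-2) = −14.

−14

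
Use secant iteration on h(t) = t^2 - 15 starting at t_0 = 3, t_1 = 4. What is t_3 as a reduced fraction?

h(3) = -6, h(4) = 1. t_2 = 4 - 1·(4 - 3)/(1 - (-6)) = 27/7.
h(4) = 1, h(27/7) = -6/49. t_3 = (27/7) - (-6/49)·((27/7) - 4)/((-6/49) - 1) = 213/55.

213/55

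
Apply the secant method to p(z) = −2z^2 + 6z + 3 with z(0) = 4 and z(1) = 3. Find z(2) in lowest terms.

27/8

p(4) = −5, p(3) = 3. z(2) = 3 − 3·(3 − 4)/(3 − (−5)) = 27/8.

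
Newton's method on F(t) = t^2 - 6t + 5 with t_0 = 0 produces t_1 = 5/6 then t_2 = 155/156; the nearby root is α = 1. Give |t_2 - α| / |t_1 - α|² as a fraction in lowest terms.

t_1 - α = 5/6 - 1 = -1/6, so |t_1 - α| = 1/6.
t_2 - α = 155/156 - 1 = -1/156, so |t_2 - α| = 1/156.
|t_1 - α|² = 1/36.
Ratio = (1/156) / (1/36) = 3/13.

3/13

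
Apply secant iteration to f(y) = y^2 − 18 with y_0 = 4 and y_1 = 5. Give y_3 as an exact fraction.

f(4) = −2, f(5) = 7. y_2 = 5 − 7·(5 − 4)/(7 − (−2)) = 38/9.
f(5) = 7, f(38/9) = −14/81. y_3 = (38/9) − (−14/81)·((38/9) − 5)/((−14/81) − 7) = 352/83.

352/83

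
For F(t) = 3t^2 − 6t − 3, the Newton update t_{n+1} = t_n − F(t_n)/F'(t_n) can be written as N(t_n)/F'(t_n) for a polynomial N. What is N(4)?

F'(t) = 6t − 6.
N(t) = t·F'(t) − F(t) = t·(6t − 6) − (3t^2 − 6t − 3) = 3t^2 + 3.
N(4) = 51.

51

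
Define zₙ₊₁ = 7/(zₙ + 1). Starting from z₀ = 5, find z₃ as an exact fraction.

91/55

z₁ = 7/(5 + 1) = 7/6.
z₂ = 7/(7/6 + 1) = 42/13.
z₃ = 7/(42/13 + 1) = 91/55.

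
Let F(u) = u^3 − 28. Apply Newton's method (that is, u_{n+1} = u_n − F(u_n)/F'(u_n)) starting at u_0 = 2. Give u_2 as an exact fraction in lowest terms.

F'(u) = 3u^2.
F(2) = −20, F'(2) = 12, so u_1 = 2 − (−20)/12 = 11/3.
F(11/3) = 575/27, F'(11/3) = 121/3, so u_2 = (11/3) − (575/27)/(121/3) = 3418/1089.

3418/1089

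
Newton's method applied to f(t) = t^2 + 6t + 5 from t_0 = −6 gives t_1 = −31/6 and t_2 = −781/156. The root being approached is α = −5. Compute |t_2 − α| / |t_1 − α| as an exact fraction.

t_1 − α = −31/6 − (−5) = −31/6 + 5 = −1/6, so |t_1 − α| = 1/6.
t_2 − α = −781/156 − (−5) = −781/156 + 5 = −1/156, so |t_2 − α| = 1/156.
Ratio = (1/156) / (1/6) = 1/26.

1/26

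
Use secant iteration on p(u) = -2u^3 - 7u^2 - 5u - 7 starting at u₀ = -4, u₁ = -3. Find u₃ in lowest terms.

p(-4) = 29, p(-3) = -1. u₂ = (-3) - (-1)·((-3) - (-4))/((-1) - 29) = -91/30.
p(-3) = -1, p(-91/30) = -1421/3375. u₃ = (-91/30) - (-1421/3375)·((-91/30) - (-3))/((-1421/3375) - (-1)) = -11949/3908.

-11949/3908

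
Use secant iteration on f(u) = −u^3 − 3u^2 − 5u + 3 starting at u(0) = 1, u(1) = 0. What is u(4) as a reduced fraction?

49356/108743

f(1) = −6, f(0) = 3. u(2) = 0 − 3·(0 − 1)/(3 − (−6)) = 1/3.
f(0) = 3, f(1/3) = 26/27. u(3) = (1/3) − (26/27)·((1/3) − 0)/((26/27) − 3) = 27/55.
f(1/3) = 26/27, f(27/55) = −49218/166375. u(4) = (27/55) − (−49218/166375)·((27/55) − (1/3))/((−49218/166375) − (26/27)) = 49356/108743.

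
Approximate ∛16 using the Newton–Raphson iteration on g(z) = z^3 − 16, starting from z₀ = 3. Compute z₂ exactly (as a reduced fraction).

250232/99225

g'(z) = 3z^2.
g(3) = 11, g'(3) = 27, so z₁ = 3 − 11/27 = 70/27.
g(70/27) = 28072/19683, g'(70/27) = 4900/243, so z₂ = (70/27) − (28072/19683)/(4900/243) = 250232/99225.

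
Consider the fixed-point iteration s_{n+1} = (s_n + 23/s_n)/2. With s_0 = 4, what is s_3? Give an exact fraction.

17913697/3735264

s_1 = (4 + 23/4)/2 = 39/8.
s_2 = (39/8 + 23/(39/8))/2 = 2993/624.
s_3 = (2993/624 + 23/(2993/624))/2 = 17913697/3735264.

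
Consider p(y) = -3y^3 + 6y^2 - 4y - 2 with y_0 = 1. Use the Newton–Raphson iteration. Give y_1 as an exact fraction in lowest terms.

-2

p'(y) = -9y^2 + 12y - 4.
p(1) = -3, p'(1) = -1, so y_1 = 1 - (-3)/(-1) = -2.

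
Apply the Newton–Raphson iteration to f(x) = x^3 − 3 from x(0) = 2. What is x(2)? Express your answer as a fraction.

9451/6498

f'(x) = 3x^2.
f(2) = 5, f'(2) = 12, so x(1) = 2 − 5/12 = 19/12.
f(19/12) = 1675/1728, f'(19/12) = 361/48, so x(2) = (19/12) − (1675/1728)/(361/48) = 9451/6498.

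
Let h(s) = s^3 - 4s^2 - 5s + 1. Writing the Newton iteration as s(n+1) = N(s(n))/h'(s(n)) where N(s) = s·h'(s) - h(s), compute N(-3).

h'(s) = 3s^2 - 8s - 5.
N(s) = s·h'(s) - h(s) = s·(3s^2 - 8s - 5) - (s^3 - 4s^2 - 5s + 1) = 2s^3 - 4s^2 - 1.
N(-3) = -91.

-91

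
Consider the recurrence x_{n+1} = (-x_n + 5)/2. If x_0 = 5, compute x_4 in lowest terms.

15/8

x_1 = (-5 + 5)/2 = 0.
x_2 = (-0 + 5)/2 = 5/2.
x_3 = (-(5/2) + 5)/2 = 5/4.
x_4 = (-(5/4) + 5)/2 = 15/8.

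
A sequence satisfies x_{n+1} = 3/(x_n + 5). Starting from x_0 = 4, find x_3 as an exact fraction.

x_1 = 3/(4 + 5) = 1/3.
x_2 = 3/(1/3 + 5) = 9/16.
x_3 = 3/(9/16 + 5) = 48/89.

48/89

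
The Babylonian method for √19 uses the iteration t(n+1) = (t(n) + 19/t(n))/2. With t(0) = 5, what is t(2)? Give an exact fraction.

959/220

t(1) = (5 + 19/5)/2 = 22/5.
t(2) = (22/5 + 19/(22/5))/2 = 959/220.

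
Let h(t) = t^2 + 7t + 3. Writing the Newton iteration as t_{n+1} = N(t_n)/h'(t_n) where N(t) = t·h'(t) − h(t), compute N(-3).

6

h'(t) = 2t + 7.
N(t) = t·h'(t) − h(t) = t·(2t + 7) − (t^2 + 7t + 3) = t^2 − 3.
N(-3) = 6.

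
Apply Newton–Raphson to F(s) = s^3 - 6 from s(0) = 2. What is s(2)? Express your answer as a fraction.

F'(s) = 3s^2.
F(2) = 2, F'(2) = 12, so s(1) = 2 - 2/12 = 11/6.
F(11/6) = 35/216, F'(11/6) = 121/12, so s(2) = (11/6) - (35/216)/(121/12) = 1979/1089.

1979/1089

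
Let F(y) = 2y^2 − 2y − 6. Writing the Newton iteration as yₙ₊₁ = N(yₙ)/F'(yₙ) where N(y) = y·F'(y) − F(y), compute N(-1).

F'(y) = 4y − 2.
N(y) = y·F'(y) − F(y) = y·(4y − 2) − (2y^2 − 2y − 6) = 2y^2 + 6.
N(-1) = 8.

8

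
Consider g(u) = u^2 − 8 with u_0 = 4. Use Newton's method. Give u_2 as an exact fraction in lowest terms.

17/6

g'(u) = 2u.
g(4) = 8, g'(4) = 8, so u_1 = 4 − 8/8 = 3.
g(3) = 1, g'(3) = 6, so u_2 = 3 − 1/6 = 17/6.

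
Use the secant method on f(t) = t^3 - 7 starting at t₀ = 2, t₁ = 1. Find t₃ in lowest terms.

201/103

f(2) = 1, f(1) = -6. t₂ = 1 - (-6)·(1 - 2)/((-6) - 1) = 13/7.
f(1) = -6, f(13/7) = -204/343. t₃ = (13/7) - (-204/343)·((13/7) - 1)/((-204/343) - (-6)) = 201/103.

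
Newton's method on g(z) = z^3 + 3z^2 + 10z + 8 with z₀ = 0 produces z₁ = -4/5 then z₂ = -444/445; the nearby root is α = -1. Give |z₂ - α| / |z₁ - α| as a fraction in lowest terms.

1/89

z₁ - α = -4/5 - (-1) = -4/5 + 1 = 1/5, so |z₁ - α| = 1/5.
z₂ - α = -444/445 - (-1) = -444/445 + 1 = 1/445, so |z₂ - α| = 1/445.
Ratio = (1/445) / (1/5) = 1/89.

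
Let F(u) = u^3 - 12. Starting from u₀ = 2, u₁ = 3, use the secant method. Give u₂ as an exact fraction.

42/19

F(2) = -4, F(3) = 15. u₂ = 3 - 15·(3 - 2)/(15 - (-4)) = 42/19.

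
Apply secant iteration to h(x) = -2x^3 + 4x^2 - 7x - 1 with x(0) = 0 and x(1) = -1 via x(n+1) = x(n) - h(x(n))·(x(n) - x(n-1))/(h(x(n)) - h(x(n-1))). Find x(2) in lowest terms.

h(0) = -1, h(-1) = 12. x(2) = (-1) - 12·((-1) - 0)/(12 - (-1)) = -1/13.

-1/13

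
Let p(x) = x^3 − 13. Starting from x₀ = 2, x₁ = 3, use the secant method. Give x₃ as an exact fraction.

p(2) = −5, p(3) = 14. x₂ = 3 − 14·(3 − 2)/(14 − (−5)) = 43/19.
p(3) = 14, p(43/19) = −9660/6859. x₃ = (43/19) − (−9660/6859)·((43/19) − 3)/((−9660/6859) − 14) = 17593/7549.

17593/7549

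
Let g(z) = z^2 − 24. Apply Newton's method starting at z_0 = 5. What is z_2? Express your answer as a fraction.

g'(z) = 2z.
g(5) = 1, g'(5) = 10, so z_1 = 5 − 1/10 = 49/10.
g(49/10) = 1/100, g'(49/10) = 49/5, so z_2 = (49/10) − (1/100)/(49/5) = 4801/980.

4801/980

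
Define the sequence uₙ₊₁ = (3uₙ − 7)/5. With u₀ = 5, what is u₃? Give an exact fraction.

−208/125

u₁ = (3·5 − 7)/5 = 8/5.
u₂ = (3·(8/5) − 7)/5 = −11/25.
u₃ = (3·(−11/25) − 7)/5 = −208/125.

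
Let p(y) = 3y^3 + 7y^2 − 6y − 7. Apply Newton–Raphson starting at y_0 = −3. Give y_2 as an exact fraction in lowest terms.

p'(y) = 9y^2 + 14y − 6.
p(−3) = −7, p'(−3) = 33, so y_1 = (−3) − (−7)/33 = −92/33.
p(−92/33) = −3479/3993, p'(−92/33) = 9046/363, so y_2 = (−92/33) − (−3479/3993)/(9046/363) = −821795/298518.

−821795/298518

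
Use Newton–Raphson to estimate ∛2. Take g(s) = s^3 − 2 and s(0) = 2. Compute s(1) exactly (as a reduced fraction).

g'(s) = 3s^2.
g(2) = 6, g'(2) = 12, so s(1) = 2 − 6/12 = 3/2.

3/2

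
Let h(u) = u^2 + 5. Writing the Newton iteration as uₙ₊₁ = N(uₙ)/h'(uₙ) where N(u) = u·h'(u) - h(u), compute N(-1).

h'(u) = 2u.
N(u) = u·h'(u) - h(u) = u·(2u) - (u^2 + 5) = u^2 - 5.
N(-1) = -4.

-4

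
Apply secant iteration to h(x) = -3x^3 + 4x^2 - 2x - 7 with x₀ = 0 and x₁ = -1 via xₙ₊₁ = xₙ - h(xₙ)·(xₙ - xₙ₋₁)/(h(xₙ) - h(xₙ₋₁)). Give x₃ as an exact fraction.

-385/439

h(0) = -7, h(-1) = 2. x₂ = (-1) - 2·((-1) - 0)/(2 - (-7)) = -7/9.
h(-1) = 2, h(-7/9) = -392/243. x₃ = (-7/9) - (-392/243)·((-7/9) - (-1))/((-392/243) - 2) = -385/439.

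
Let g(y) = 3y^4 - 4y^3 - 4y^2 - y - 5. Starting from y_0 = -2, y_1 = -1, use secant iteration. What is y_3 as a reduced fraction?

-4390843/4152515

g(-2) = 61, g(-1) = -1. y_2 = (-1) - (-1)·((-1) - (-2))/((-1) - 61) = -63/62.
g(-1) = -1, g(-63/62) = -10623821/14776336. y_3 = (-63/62) - (-10623821/14776336)·((-63/62) - (-1))/((-10623821/14776336) - (-1)) = -4390843/4152515.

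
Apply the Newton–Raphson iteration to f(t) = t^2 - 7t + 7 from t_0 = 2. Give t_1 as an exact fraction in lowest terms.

1

f'(t) = 2t - 7.
f(2) = -3, f'(2) = -3, so t_1 = 2 - (-3)/(-3) = 1.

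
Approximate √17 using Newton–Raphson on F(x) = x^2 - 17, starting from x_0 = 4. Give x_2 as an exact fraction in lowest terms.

2177/528

F'(x) = 2x.
F(4) = -1, F'(4) = 8, so x_1 = 4 - (-1)/8 = 33/8.
F(33/8) = 1/64, F'(33/8) = 33/4, so x_2 = (33/8) - (1/64)/(33/4) = 2177/528.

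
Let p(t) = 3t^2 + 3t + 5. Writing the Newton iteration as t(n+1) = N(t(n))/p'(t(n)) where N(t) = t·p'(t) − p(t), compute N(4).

p'(t) = 6t + 3.
N(t) = t·p'(t) − p(t) = t·(6t + 3) − (3t^2 + 3t + 5) = 3t^2 − 5.
N(4) = 43.

43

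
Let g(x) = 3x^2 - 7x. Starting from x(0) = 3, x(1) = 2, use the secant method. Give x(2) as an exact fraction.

g(3) = 6, g(2) = -2. x(2) = 2 - (-2)·(2 - 3)/((-2) - 6) = 9/4.

9/4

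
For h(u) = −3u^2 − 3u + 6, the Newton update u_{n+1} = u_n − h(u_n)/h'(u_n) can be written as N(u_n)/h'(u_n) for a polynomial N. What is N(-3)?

h'(u) = −6u − 3.
N(u) = u·h'(u) − h(u) = u·(−6u − 3) − (−3u^2 − 3u + 6) = −3u^2 − 6.
N(-3) = −33.

−33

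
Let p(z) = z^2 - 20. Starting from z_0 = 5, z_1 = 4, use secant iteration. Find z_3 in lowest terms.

p(5) = 5, p(4) = -4. z_2 = 4 - (-4)·(4 - 5)/((-4) - 5) = 40/9.
p(4) = -4, p(40/9) = -20/81. z_3 = (40/9) - (-20/81)·((40/9) - 4)/((-20/81) - (-4)) = 85/19.

85/19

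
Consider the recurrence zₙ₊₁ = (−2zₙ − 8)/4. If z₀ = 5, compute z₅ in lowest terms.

z₁ = (−2·5 − 8)/4 = −9/2.
z₂ = (−2·(−9/2) − 8)/4 = 1/4.
z₃ = (−2·(1/4) − 8)/4 = −17/8.
z₄ = (−2·(−17/8) − 8)/4 = −15/16.
z₅ = (−2·(−15/16) − 8)/4 = −49/32.

−49/32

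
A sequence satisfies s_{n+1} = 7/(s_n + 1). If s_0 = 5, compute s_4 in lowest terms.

385/146

s_1 = 7/(5 + 1) = 7/6.
s_2 = 7/(7/6 + 1) = 42/13.
s_3 = 7/(42/13 + 1) = 91/55.
s_4 = 7/(91/55 + 1) = 385/146.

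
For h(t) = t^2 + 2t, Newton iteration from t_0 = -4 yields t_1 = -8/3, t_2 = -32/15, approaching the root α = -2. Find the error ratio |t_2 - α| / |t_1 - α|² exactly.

t_1 - α = -8/3 - (-2) = -8/3 + 2 = -2/3, so |t_1 - α| = 2/3.
t_2 - α = -32/15 - (-2) = -32/15 + 2 = -2/15, so |t_2 - α| = 2/15.
|t_1 - α|² = 4/9.
Ratio = (2/15) / (4/9) = 3/10.

3/10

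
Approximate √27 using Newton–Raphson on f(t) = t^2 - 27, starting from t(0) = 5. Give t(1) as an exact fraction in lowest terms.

26/5

f'(t) = 2t.
f(5) = -2, f'(5) = 10, so t(1) = 5 - (-2)/10 = 26/5.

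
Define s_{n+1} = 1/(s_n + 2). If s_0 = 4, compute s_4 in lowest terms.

s_1 = 1/(4 + 2) = 1/6.
s_2 = 1/(1/6 + 2) = 6/13.
s_3 = 1/(6/13 + 2) = 13/32.
s_4 = 1/(13/32 + 2) = 32/77.

32/77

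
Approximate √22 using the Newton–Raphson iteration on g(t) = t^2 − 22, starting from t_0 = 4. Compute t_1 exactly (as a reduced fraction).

g'(t) = 2t.
g(4) = −6, g'(4) = 8, so t_1 = 4 − (−6)/8 = 19/4.

19/4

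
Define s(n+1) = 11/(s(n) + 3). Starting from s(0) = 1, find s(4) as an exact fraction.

1243/592

s(1) = 11/(1 + 3) = 11/4.
s(2) = 11/(11/4 + 3) = 44/23.
s(3) = 11/(44/23 + 3) = 253/113.
s(4) = 11/(253/113 + 3) = 1243/592.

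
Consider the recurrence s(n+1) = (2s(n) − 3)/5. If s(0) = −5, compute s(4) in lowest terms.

s(1) = (2·(−5) − 3)/5 = −13/5.
s(2) = (2·(−13/5) − 3)/5 = −41/25.
s(3) = (2·(−41/25) − 3)/5 = −157/125.
s(4) = (2·(−157/125) − 3)/5 = −689/625.

−689/625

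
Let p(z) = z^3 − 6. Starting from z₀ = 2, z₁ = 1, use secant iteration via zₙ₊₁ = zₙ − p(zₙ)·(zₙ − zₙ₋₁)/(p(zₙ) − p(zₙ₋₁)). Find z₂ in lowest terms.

12/7

p(2) = 2, p(1) = −5. z₂ = 1 − (−5)·(1 − 2)/((−5) − 2) = 12/7.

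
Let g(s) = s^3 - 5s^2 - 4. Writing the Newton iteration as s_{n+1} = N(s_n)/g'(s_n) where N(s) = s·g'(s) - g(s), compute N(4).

52

g'(s) = 3s^2 - 10s.
N(s) = s·g'(s) - g(s) = s·(3s^2 - 10s) - (s^3 - 5s^2 - 4) = 2s^3 - 5s^2 + 4.
N(4) = 52.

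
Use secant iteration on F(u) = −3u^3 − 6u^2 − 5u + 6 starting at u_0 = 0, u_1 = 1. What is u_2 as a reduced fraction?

3/7

F(0) = 6, F(1) = −8. u_2 = 1 − (−8)·(1 − 0)/((−8) − 6) = 3/7.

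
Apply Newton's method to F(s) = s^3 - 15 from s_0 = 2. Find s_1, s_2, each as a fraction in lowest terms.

s_1 = 31/12, s_2 = 42751/17298

F'(s) = 3s^2.
F(2) = -7, F'(2) = 12, so s_1 = 2 - (-7)/12 = 31/12.
F(31/12) = 3871/1728, F'(31/12) = 961/48, so s_2 = (31/12) - (3871/1728)/(961/48) = 42751/17298.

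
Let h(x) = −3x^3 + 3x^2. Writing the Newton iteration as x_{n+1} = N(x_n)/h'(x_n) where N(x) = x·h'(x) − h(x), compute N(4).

h'(x) = −9x^2 + 6x.
N(x) = x·h'(x) − h(x) = x·(−9x^2 + 6x) − (−3x^3 + 3x^2) = −6x^3 + 3x^2.
N(4) = −336.

−336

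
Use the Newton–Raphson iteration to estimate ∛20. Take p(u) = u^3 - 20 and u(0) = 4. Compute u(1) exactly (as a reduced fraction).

37/12

p'(u) = 3u^2.
p(4) = 44, p'(4) = 48, so u(1) = 4 - 44/48 = 37/12.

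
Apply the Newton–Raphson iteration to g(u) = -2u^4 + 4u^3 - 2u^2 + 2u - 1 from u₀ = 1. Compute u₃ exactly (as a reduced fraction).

g'(u) = -8u^3 + 12u^2 - 4u + 2.
g(1) = 1, g'(1) = 2, so u₁ = 1 - 1/2 = 1/2.
g(1/2) = -1/8, g'(1/2) = 2, so u₂ = (1/2) - (-1/8)/2 = 9/16.
g(9/16) = 127/32768, g'(9/16) = 1087/512, so u₃ = (9/16) - (127/32768)/(1087/512) = 39005/69568.

39005/69568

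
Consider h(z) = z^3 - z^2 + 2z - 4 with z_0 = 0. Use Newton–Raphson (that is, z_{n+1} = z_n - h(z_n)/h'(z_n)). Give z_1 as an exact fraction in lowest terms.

2

h'(z) = 3z^2 - 2z + 2.
h(0) = -4, h'(0) = 2, so z_1 = 0 - (-4)/2 = 2.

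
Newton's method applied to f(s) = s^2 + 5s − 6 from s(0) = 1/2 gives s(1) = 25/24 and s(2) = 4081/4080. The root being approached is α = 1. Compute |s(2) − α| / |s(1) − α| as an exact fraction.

1/170

s(1) − α = 25/24 − 1 = 1/24, so |s(1) − α| = 1/24.
s(2) − α = 4081/4080 − 1 = 1/4080, so |s(2) − α| = 1/4080.
Ratio = (1/4080) / (1/24) = 1/170.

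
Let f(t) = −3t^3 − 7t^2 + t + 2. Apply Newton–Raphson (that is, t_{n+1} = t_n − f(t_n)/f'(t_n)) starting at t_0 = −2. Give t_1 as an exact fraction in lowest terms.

−18/7

f'(t) = −9t^2 − 14t + 1.
f(−2) = −4, f'(−2) = −7, so t_1 = (−2) − (−4)/(−7) = −18/7.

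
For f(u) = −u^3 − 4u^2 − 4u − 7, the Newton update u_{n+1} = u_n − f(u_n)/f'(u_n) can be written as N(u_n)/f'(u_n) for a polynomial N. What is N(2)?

−25

f'(u) = −3u^2 − 8u − 4.
N(u) = u·f'(u) − f(u) = u·(−3u^2 − 8u − 4) − (−u^3 − 4u^2 − 4u − 7) = −2u^3 − 4u^2 + 7.
N(2) = −25.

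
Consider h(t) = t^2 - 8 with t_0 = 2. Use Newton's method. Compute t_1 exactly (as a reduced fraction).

3

h'(t) = 2t.
h(2) = -4, h'(2) = 4, so t_1 = 2 - (-4)/4 = 3.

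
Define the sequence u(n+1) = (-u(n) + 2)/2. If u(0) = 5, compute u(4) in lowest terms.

15/16

u(1) = (-5 + 2)/2 = -3/2.
u(2) = (-(-3/2) + 2)/2 = 7/4.
u(3) = (-(7/4) + 2)/2 = 1/8.
u(4) = (-(1/8) + 2)/2 = 15/16.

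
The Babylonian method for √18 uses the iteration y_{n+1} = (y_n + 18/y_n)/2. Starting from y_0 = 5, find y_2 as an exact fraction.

y_1 = (5 + 18/5)/2 = 43/10.
y_2 = (43/10 + 18/(43/10))/2 = 3649/860.

3649/860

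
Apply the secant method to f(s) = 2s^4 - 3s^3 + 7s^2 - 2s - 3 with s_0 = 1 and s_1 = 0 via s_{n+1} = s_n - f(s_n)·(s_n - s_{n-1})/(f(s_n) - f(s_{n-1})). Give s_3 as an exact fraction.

96/77

f(1) = 1, f(0) = -3. s_2 = 0 - (-3)·(0 - 1)/((-3) - 1) = 3/4.
f(0) = -3, f(3/4) = -153/128. s_3 = (3/4) - (-153/128)·((3/4) - 0)/((-153/128) - (-3)) = 96/77.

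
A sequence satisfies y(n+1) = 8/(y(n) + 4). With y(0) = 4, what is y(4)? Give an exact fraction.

y(1) = 8/(4 + 4) = 1.
y(2) = 8/(1 + 4) = 8/5.
y(3) = 8/(8/5 + 4) = 10/7.
y(4) = 8/(10/7 + 4) = 28/19.

28/19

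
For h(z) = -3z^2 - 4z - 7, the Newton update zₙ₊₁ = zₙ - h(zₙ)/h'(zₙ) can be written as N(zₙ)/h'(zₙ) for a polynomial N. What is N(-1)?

4

h'(z) = -6z - 4.
N(z) = z·h'(z) - h(z) = z·(-6z - 4) - (-3z^2 - 4z - 7) = -3z^2 + 7.
N(-1) = 4.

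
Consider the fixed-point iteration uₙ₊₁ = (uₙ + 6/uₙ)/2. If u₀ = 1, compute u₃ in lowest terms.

10033/4088

u₁ = (1 + 6/1)/2 = 7/2.
u₂ = (7/2 + 6/(7/2))/2 = 73/28.
u₃ = (73/28 + 6/(73/28))/2 = 10033/4088.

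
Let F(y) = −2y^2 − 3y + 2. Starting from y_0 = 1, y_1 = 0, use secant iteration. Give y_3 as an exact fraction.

10/19

F(1) = −3, F(0) = 2. y_2 = 0 − 2·(0 − 1)/(2 − (−3)) = 2/5.
F(0) = 2, F(2/5) = 12/25. y_3 = (2/5) − (12/25)·((2/5) − 0)/((12/25) − 2) = 10/19.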